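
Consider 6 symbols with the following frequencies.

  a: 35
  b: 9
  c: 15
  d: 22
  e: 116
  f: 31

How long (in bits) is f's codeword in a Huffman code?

3

Repeatedly merge the two smallest:
b(9) + c(15) → 24
d(22) + 24 → 46
f(31) + a(35) → 66
46 + 66 → 112
112 + e(116) → 228
f's leaf is at depth 3, giving a 3-bit codeword.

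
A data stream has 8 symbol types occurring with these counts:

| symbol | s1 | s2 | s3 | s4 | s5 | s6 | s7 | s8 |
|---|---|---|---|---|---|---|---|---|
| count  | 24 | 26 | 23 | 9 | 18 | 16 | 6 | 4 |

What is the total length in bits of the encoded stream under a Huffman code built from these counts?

Build the Huffman tree bottom-up:
s8(4) + s7(6) → 10
s4(9) + 10 → 19
s6(16) + s5(18) → 34
19 + s3(23) → 42
s1(24) + s2(26) → 50
34 + 42 → 76
50 + 76 → 126
Each symbol's bit-cost is frequency × depth; summing gives 357 bits (equivalently 10 + 19 + 34 + 42 + 50 + 76 + 126).

357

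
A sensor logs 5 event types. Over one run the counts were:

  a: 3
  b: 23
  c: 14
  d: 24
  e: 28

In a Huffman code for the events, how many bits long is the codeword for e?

2

Huffman merges, smallest pair first:
a(3) + c(14) → 17
17 + b(23) → 40
d(24) + e(28) → 52
40 + 52 → 92
e sits 2 levels below the root, so its codeword is 2 bits.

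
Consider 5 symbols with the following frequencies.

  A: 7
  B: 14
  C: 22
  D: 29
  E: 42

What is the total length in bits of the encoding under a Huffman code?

249

Build the Huffman tree bottom-up:
combine A(7), B(14) → 21
combine 21, C(22) → 43
combine D(29), E(42) → 71
combine 43, 71 → 114
The encoded length is the sum of every internal node's weight: 21 + 43 + 71 + 114 = 249 bits.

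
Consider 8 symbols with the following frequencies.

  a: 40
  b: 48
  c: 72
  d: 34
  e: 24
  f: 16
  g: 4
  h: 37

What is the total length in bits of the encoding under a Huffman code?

Build the Huffman tree bottom-up:
combine g(4), f(16) → 20
combine 20, e(24) → 44
combine d(34), h(37) → 71
combine a(40), 44 → 84
combine b(48), 71 → 119
combine c(72), 84 → 156
combine 119, 156 → 275
Each symbol's bit-cost is frequency × depth; summing gives 769 bits (equivalently 20 + 44 + 71 + 84 + 119 + 156 + 275).

769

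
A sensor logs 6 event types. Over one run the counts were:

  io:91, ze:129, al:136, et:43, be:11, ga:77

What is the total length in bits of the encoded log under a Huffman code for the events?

Build the Huffman tree bottom-up:
be(11) + et(43) → 54
54 + ga(77) → 131
io(91) + ze(129) → 220
131 + al(136) → 267
220 + 267 → 487
Total encoded bits = sum of merged weights = 54 + 131 + 220 + 267 + 487 = 1159.

1159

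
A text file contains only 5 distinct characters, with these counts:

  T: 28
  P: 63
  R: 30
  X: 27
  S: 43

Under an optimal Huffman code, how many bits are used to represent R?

Repeatedly merge the two smallest:
merge X(27) and T(28): 55
merge R(30) and S(43): 73
merge 55 and P(63): 118
merge 73 and 118: 191
R's leaf is at depth 2, giving a 2-bit codeword.

2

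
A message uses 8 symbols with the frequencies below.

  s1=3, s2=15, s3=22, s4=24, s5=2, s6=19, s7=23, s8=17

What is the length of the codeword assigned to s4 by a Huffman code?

2

Repeatedly merge the two smallest:
s5(2) + s1(3) → 5
5 + s2(15) → 20
s8(17) + s6(19) → 36
20 + s3(22) → 42
s7(23) + s4(24) → 47
36 + 42 → 78
47 + 78 → 125
s4's leaf is at depth 2, giving a 2-bit codeword.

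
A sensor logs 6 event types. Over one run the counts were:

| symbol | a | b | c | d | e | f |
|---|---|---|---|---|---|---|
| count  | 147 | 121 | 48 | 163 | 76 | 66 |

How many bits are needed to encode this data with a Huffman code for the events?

1546

Greedily combine the two least-frequent nodes:
c(48) + f(66) → 114
e(76) + 114 → 190
b(121) + a(147) → 268
d(163) + 190 → 353
268 + 353 → 621
Total encoded bits = sum of merged weights = 114 + 190 + 268 + 353 + 621 = 1546.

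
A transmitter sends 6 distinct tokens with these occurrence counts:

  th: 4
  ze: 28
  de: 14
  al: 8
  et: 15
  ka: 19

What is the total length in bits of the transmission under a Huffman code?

214

Merge the two smallest weights repeatedly:
merge th(4) and al(8): 12
merge 12 and de(14): 26
merge et(15) and ka(19): 34
merge 26 and ze(28): 54
merge 34 and 54: 88
Total encoded bits = sum of merged weights = 12 + 26 + 34 + 54 + 88 = 214.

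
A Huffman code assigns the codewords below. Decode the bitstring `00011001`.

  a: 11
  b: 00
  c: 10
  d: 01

bdcd

Read left to right; each codeword is recognised as soon as it completes (prefix code):
  00→b | 01→d | 10→c | 01→d
Decoded message: bdcd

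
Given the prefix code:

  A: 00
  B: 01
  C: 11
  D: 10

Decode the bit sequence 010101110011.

BBBCAC

Read left to right; each codeword is recognised as soon as it completes (prefix code):
  01→B | 01→B | 01→B | 11→C | 00→A | 11→C
Decoded message: BBBCAC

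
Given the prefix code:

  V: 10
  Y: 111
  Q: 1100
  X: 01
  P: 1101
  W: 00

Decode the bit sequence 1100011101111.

Read left to right; each codeword is recognised as soon as it completes (prefix code):
  1100→Q | 01→X | 1101→P | 111→Y
Decoded message: QXPY

QXPY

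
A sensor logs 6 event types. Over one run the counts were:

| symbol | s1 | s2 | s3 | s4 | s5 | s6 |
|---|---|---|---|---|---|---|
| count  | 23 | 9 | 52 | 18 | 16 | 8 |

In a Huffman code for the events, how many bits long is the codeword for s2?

Repeatedly merge the two smallest:
s6(8) + s2(9) → 17
s5(16) + 17 → 33
s4(18) + s1(23) → 41
33 + 41 → 74
s3(52) + 74 → 126
s2 sits 4 levels below the root, so its codeword is 4 bits.

4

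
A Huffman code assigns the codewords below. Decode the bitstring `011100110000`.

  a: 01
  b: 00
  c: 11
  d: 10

acbcbb

Read left to right; each codeword is recognised as soon as it completes (prefix code):
  01→a | 11→c | 00→b | 11→c | 00→b | 00→b
Decoded message: acbcbb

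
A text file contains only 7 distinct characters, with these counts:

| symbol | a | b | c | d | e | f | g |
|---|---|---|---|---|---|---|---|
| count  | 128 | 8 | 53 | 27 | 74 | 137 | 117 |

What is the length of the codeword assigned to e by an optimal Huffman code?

3

Huffman merges, smallest pair first:
merge b(8) and d(27): 35
merge 35 and c(53): 88
merge e(74) and 88: 162
merge g(117) and a(128): 245
merge f(137) and 162: 299
merge 245 and 299: 544
The subtree containing e is merged 3 times, so code length = 3.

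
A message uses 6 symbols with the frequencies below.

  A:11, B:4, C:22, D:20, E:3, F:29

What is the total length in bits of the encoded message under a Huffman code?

203

Merge the two smallest weights repeatedly:
E(3) + B(4) → 7
7 + A(11) → 18
18 + D(20) → 38
C(22) + F(29) → 51
38 + 51 → 89
Total encoded bits = sum of merged weights = 7 + 18 + 38 + 51 + 89 = 203.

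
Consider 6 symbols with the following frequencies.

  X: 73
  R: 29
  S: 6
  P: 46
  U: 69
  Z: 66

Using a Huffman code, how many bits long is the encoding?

694

Merge the two smallest weights repeatedly:
S(6) + R(29) → 35
35 + P(46) → 81
Z(66) + U(69) → 135
X(73) + 81 → 154
135 + 154 → 289
Total encoded bits = sum of merged weights = 35 + 81 + 135 + 154 + 289 = 694.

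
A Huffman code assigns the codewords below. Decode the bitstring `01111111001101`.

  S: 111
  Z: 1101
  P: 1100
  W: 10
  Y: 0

YSSWYZ

Read left to right; each codeword is recognised as soon as it completes (prefix code):
  0→Y | 111→S | 111→S | 10→W | 0→Y | 1101→Z
Decoded message: YSSWYZ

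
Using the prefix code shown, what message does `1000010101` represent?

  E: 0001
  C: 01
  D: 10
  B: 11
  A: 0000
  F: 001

Read left to right; each codeword is recognised as soon as it completes (prefix code):
  10→D | 0001→E | 01→C | 01→C
Decoded message: DECC

DECC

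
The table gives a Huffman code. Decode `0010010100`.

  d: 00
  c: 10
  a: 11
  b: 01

Read left to right; each codeword is recognised as soon as it completes (prefix code):
  00→d | 10→c | 01→b | 01→b | 00→d
Decoded message: dcbbd

dcbbd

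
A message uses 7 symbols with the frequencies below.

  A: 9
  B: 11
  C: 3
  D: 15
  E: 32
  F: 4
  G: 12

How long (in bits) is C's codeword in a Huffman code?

Repeatedly merge the two smallest:
merge C(3) and F(4): 7
merge 7 and A(9): 16
merge B(11) and G(12): 23
merge D(15) and 16: 31
merge 23 and 31: 54
merge E(32) and 54: 86
C's leaf is at depth 5, giving a 5-bit codeword.

5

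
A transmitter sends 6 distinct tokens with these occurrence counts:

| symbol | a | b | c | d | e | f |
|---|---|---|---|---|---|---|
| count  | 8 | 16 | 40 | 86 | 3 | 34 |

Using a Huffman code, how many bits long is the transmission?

387

Greedily combine the two least-frequent nodes:
combine e(3), a(8) → 11
combine 11, b(16) → 27
combine 27, f(34) → 61
combine c(40), 61 → 101
combine d(86), 101 → 187
Each symbol's bit-cost is frequency × depth; summing gives 387 bits (equivalently 11 + 27 + 61 + 101 + 187).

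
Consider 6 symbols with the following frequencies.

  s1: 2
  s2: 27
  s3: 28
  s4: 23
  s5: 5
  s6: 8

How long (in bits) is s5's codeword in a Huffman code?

4

Build the tree from the bottom:
merge s1(2) and s5(5): 7
merge 7 and s6(8): 15
merge 15 and s4(23): 38
merge s2(27) and s3(28): 55
merge 38 and 55: 93
s5 sits 4 levels below the root, so its codeword is 4 bits.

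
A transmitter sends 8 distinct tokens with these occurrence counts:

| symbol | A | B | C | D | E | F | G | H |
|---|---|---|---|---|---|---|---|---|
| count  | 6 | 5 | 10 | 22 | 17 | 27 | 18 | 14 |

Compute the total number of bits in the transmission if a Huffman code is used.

340

Greedily combine the two least-frequent nodes:
merge B(5) and A(6): 11
merge C(10) and 11: 21
merge H(14) and E(17): 31
merge G(18) and 21: 39
merge D(22) and F(27): 49
merge 31 and 39: 70
merge 49 and 70: 119
The encoded length is the sum of every internal node's weight: 11 + 21 + 31 + 39 + 49 + 70 + 119 = 340 bits.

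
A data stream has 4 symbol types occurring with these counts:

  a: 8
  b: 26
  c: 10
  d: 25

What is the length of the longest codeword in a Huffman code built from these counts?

Merge the two lowest-weight nodes at each step:
a(8) + c(10) → 18
18 + d(25) → 43
b(26) + 43 → 69
Maximum depth reached is 3.

3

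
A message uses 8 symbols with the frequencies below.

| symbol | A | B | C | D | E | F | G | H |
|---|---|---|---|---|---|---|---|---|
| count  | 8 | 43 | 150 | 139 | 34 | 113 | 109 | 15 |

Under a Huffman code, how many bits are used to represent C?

Huffman merges, smallest pair first:
combine A(8), H(15) → 23
combine 23, E(34) → 57
combine B(43), 57 → 100
combine 100, G(109) → 209
combine F(113), D(139) → 252
combine C(150), 209 → 359
combine 252, 359 → 611
C sits 2 levels below the root, so its codeword is 2 bits.

2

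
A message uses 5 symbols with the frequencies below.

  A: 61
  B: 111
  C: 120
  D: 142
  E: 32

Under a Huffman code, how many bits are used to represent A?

3

Repeatedly merge the two smallest:
combine E(32), A(61) → 93
combine 93, B(111) → 204
combine C(120), D(142) → 262
combine 204, 262 → 466
A sits 3 levels below the root, so its codeword is 3 bits.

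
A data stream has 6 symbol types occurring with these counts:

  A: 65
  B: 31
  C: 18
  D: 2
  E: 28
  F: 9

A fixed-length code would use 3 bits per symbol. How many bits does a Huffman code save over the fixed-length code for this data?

Fixed-length: 3 bits × 153 symbols = 459 bits.
Huffman merges:
combine D(2), F(9) → 11
combine 11, C(18) → 29
combine E(28), 29 → 57
combine B(31), 57 → 88
combine A(65), 88 → 153
Huffman total = 11 + 29 + 57 + 88 + 153 = 338 bits.
Saving = 459 − 338 = 121 bits.

121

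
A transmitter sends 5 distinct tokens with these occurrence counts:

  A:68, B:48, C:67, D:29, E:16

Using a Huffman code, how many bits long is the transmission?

Build the Huffman tree bottom-up:
combine E(16), D(29) → 45
combine 45, B(48) → 93
combine C(67), A(68) → 135
combine 93, 135 → 228
The encoded length is the sum of every internal node's weight: 45 + 93 + 135 + 228 = 501 bits.

501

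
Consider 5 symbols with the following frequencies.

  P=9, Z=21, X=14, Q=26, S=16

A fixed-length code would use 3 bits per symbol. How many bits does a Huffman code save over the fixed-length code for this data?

Fixed-length: 3 bits × 86 symbols = 258 bits.
Huffman merges:
P(9) + X(14) → 23
S(16) + Z(21) → 37
23 + Q(26) → 49
37 + 49 → 86
Huffman total = 23 + 37 + 49 + 86 = 195 bits.
Saving = 258 − 195 = 63 bits.

63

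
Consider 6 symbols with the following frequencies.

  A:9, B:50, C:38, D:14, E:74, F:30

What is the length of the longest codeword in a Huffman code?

Merge the two lowest-weight nodes at each step:
A(9) + D(14) → 23
23 + F(30) → 53
C(38) + B(50) → 88
53 + E(74) → 127
88 + 127 → 215
Maximum depth reached is 4.

4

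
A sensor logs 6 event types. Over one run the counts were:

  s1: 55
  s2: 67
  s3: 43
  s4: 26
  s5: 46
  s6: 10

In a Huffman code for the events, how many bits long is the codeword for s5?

2

Repeatedly merge the two smallest:
s6(10) + s4(26) → 36
36 + s3(43) → 79
s5(46) + s1(55) → 101
s2(67) + 79 → 146
101 + 146 → 247
The subtree containing s5 is merged 2 times, so code length = 2.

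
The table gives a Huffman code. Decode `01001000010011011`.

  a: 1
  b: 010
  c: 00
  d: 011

Read left to right; each codeword is recognised as soon as it completes (prefix code):
  010→b | 010→b | 00→c | 010→b | 011→d | 011→d
Decoded message: bbcbdd

bbcbdd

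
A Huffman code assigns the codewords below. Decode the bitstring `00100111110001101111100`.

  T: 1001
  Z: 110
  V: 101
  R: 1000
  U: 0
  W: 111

UUTWRZWZU

Read left to right; each codeword is recognised as soon as it completes (prefix code):
  0→U | 0→U | 1001→T | 111→W | 1000→R | 110→Z | 111→W | 110→Z | 0→U
Decoded message: UUTWRZWZU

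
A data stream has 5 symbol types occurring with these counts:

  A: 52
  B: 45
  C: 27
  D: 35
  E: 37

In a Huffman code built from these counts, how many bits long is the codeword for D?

3

Huffman merges, smallest pair first:
merge C(27) and D(35): 62
merge E(37) and B(45): 82
merge A(52) and 62: 114
merge 82 and 114: 196
The subtree containing D is merged 3 times, so code length = 3.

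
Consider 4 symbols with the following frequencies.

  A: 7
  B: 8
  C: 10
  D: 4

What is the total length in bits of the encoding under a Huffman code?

58

Greedily combine the two least-frequent nodes:
combine D(4), A(7) → 11
combine B(8), C(10) → 18
combine 11, 18 → 29
Each symbol's bit-cost is frequency × depth; summing gives 58 bits (equivalently 11 + 18 + 29).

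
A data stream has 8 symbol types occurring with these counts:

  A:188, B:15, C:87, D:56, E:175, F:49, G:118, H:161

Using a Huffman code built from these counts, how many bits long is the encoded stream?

Build the Huffman tree bottom-up:
B(15) + F(49) → 64
D(56) + 64 → 120
C(87) + G(118) → 205
120 + H(161) → 281
E(175) + A(188) → 363
205 + 281 → 486
363 + 486 → 849
The encoded length is the sum of every internal node's weight: 64 + 120 + 205 + 281 + 363 + 486 + 849 = 2368 bits.

2368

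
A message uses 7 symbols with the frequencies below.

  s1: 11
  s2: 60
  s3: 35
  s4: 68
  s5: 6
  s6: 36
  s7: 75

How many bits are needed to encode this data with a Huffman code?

Merge the two smallest weights repeatedly:
combine s5(6), s1(11) → 17
combine 17, s3(35) → 52
combine s6(36), 52 → 88
combine s2(60), s4(68) → 128
combine s7(75), 88 → 163
combine 128, 163 → 291
Total encoded bits = sum of merged weights = 17 + 52 + 88 + 128 + 163 + 291 = 739.

739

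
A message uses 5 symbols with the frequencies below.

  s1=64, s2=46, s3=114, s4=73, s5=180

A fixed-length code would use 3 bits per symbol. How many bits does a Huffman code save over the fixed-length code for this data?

367

Fixed-length: 3 bits × 477 symbols = 1431 bits.
Huffman merges:
merge s2(46) and s1(64): 110
merge s4(73) and 110: 183
merge s3(114) and s5(180): 294
merge 183 and 294: 477
Huffman total = 110 + 183 + 294 + 477 = 1064 bits.
Saving = 1431 − 1064 = 367 bits.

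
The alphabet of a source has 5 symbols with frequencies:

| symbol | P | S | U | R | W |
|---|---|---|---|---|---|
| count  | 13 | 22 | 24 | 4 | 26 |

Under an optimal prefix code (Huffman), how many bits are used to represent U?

Repeatedly merge the two smallest:
combine R(4), P(13) → 17
combine 17, S(22) → 39
combine U(24), W(26) → 50
combine 39, 50 → 89
U's leaf is at depth 2, giving a 2-bit codeword.

2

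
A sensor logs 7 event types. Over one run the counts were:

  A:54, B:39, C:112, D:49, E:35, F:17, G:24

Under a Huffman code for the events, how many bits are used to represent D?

3

Repeatedly merge the two smallest:
combine F(17), G(24) → 41
combine E(35), B(39) → 74
combine 41, D(49) → 90
combine A(54), 74 → 128
combine 90, C(112) → 202
combine 128, 202 → 330
The subtree containing D is merged 3 times, so code length = 3.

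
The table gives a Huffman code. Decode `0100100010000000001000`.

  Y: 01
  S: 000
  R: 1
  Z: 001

Read left to right; each codeword is recognised as soon as it completes (prefix code):
  01→Y | 001→Z | 000→S | 1→R | 000→S | 000→S | 000→S | 1→R | 000→S
Decoded message: YZSRSSSRS

YZSRSSSRS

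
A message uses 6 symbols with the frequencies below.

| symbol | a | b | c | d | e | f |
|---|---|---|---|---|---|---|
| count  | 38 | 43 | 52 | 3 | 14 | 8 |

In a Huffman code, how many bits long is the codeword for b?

Build the tree from the bottom:
merge d(3) and f(8): 11
merge 11 and e(14): 25
merge 25 and a(38): 63
merge b(43) and c(52): 95
merge 63 and 95: 158
b sits 2 levels below the root, so its codeword is 2 bits.

2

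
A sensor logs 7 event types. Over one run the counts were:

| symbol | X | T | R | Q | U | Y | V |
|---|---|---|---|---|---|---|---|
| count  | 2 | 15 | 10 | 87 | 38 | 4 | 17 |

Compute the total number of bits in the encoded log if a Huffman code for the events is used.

360

Greedily combine the two least-frequent nodes:
X(2) + Y(4) → 6
6 + R(10) → 16
T(15) + 16 → 31
V(17) + 31 → 48
U(38) + 48 → 86
86 + Q(87) → 173
The encoded length is the sum of every internal node's weight: 6 + 16 + 31 + 48 + 86 + 173 = 360 bits.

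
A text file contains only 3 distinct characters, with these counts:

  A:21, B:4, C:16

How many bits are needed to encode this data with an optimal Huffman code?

61

Build the Huffman tree bottom-up:
B(4) + C(16) → 20
20 + A(21) → 41
Total encoded bits = sum of merged weights = 20 + 41 = 61.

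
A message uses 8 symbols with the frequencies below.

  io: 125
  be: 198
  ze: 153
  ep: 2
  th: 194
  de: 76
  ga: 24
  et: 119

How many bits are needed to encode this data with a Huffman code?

Greedily combine the two least-frequent nodes:
ep(2) + ga(24) → 26
26 + de(76) → 102
102 + et(119) → 221
io(125) + ze(153) → 278
th(194) + be(198) → 392
221 + 278 → 499
392 + 499 → 891
Each symbol's bit-cost is frequency × depth; summing gives 2409 bits (equivalently 26 + 102 + 221 + 278 + 392 + 499 + 891).

2409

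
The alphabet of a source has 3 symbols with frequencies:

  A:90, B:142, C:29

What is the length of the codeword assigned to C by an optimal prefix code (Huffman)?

2

Huffman merges, smallest pair first:
merge C(29) and A(90): 119
merge 119 and B(142): 261
C sits 2 levels below the root, so its codeword is 2 bits.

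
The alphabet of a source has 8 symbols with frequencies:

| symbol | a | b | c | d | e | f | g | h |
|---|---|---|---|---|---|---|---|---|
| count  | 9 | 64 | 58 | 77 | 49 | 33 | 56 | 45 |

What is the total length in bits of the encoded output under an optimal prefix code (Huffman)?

Build the Huffman tree bottom-up:
merge a(9) and f(33): 42
merge 42 and h(45): 87
merge e(49) and g(56): 105
merge c(58) and b(64): 122
merge d(77) and 87: 164
merge 105 and 122: 227
merge 164 and 227: 391
The encoded length is the sum of every internal node's weight: 42 + 87 + 105 + 122 + 164 + 227 + 391 = 1138 bits.

1138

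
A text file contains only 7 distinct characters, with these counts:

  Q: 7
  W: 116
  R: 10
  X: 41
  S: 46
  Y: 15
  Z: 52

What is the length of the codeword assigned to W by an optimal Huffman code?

1

Huffman merges, smallest pair first:
merge Q(7) and R(10): 17
merge Y(15) and 17: 32
merge 32 and X(41): 73
merge S(46) and Z(52): 98
merge 73 and 98: 171
merge W(116) and 171: 287
W sits one level below the root: a 1-bit codeword.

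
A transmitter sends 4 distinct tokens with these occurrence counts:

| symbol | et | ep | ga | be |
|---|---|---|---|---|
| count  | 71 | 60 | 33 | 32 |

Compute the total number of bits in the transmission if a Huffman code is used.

Merge the two smallest weights repeatedly:
combine be(32), ga(33) → 65
combine ep(60), 65 → 125
combine et(71), 125 → 196
Total encoded bits = sum of merged weights = 65 + 125 + 196 = 386.

386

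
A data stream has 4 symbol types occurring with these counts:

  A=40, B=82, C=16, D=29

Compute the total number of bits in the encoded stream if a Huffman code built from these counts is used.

Greedily combine the two least-frequent nodes:
merge C(16) and D(29): 45
merge A(40) and 45: 85
merge B(82) and 85: 167
The encoded length is the sum of every internal node's weight: 45 + 85 + 167 = 297 bits.

297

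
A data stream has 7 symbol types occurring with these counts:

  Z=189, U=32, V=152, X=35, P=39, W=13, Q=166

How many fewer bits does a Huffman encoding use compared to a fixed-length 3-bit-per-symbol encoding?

Fixed-length: 3 bits × 626 symbols = 1878 bits.
Huffman merges:
combine W(13), U(32) → 45
combine X(35), P(39) → 74
combine 45, 74 → 119
combine 119, V(152) → 271
combine Q(166), Z(189) → 355
combine 271, 355 → 626
Huffman total = 45 + 74 + 119 + 271 + 355 + 626 = 1490 bits.
Saving = 1878 − 1490 = 388 bits.

388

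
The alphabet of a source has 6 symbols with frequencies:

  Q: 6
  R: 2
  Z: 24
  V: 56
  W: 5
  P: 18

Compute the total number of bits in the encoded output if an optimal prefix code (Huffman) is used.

Greedily combine the two least-frequent nodes:
combine R(2), W(5) → 7
combine Q(6), 7 → 13
combine 13, P(18) → 31
combine Z(24), 31 → 55
combine 55, V(56) → 111
Each symbol's bit-cost is frequency × depth; summing gives 217 bits (equivalently 7 + 13 + 31 + 55 + 111).

217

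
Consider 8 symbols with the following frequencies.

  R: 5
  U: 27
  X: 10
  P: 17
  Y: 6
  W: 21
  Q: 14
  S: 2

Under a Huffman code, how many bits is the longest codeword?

5

Merge the two lowest-weight nodes at each step:
merge S(2) and R(5): 7
merge Y(6) and 7: 13
merge X(10) and 13: 23
merge Q(14) and P(17): 31
merge W(21) and 23: 44
merge U(27) and 31: 58
merge 44 and 58: 102
Maximum depth reached is 5.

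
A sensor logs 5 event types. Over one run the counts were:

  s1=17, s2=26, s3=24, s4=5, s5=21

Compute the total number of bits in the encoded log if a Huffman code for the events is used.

Merge the two smallest weights repeatedly:
s4(5) + s1(17) → 22
s5(21) + 22 → 43
s3(24) + s2(26) → 50
43 + 50 → 93
Total encoded bits = sum of merged weights = 22 + 43 + 50 + 93 = 208.

208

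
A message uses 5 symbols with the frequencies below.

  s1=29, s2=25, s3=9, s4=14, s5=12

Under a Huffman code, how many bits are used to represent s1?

Repeatedly merge the two smallest:
merge s3(9) and s5(12): 21
merge s4(14) and 21: 35
merge s2(25) and s1(29): 54
merge 35 and 54: 89
The subtree containing s1 is merged 2 times, so code length = 2.

2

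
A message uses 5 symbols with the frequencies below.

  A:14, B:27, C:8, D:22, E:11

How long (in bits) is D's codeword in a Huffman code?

2

Huffman merges, smallest pair first:
combine C(8), E(11) → 19
combine A(14), 19 → 33
combine D(22), B(27) → 49
combine 33, 49 → 82
D's leaf is at depth 2, giving a 2-bit codeword.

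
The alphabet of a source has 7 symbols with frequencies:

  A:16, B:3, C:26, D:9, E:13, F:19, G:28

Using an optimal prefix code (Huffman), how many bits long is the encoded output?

Build the Huffman tree bottom-up:
merge B(3) and D(9): 12
merge 12 and E(13): 25
merge A(16) and F(19): 35
merge 25 and C(26): 51
merge G(28) and 35: 63
merge 51 and 63: 114
The encoded length is the sum of every internal node's weight: 12 + 25 + 35 + 51 + 63 + 114 = 300 bits.

300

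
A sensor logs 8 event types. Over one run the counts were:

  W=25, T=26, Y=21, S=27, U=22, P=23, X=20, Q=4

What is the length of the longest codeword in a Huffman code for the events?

4

Merge the two lowest-weight nodes at each step:
Q(4) + X(20) → 24
Y(21) + U(22) → 43
P(23) + 24 → 47
W(25) + T(26) → 51
S(27) + 43 → 70
47 + 51 → 98
70 + 98 → 168
The first pair merged (Q, X) ends up deepest, at depth 4.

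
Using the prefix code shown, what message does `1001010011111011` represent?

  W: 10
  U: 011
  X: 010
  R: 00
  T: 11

WXWUTWT

Read left to right; each codeword is recognised as soon as it completes (prefix code):
  10→W | 010→X | 10→W | 011→U | 11→T | 10→W | 11→T
Decoded message: WXWUTWT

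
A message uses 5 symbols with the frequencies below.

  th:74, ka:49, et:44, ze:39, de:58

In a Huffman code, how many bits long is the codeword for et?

Huffman merges, smallest pair first:
ze(39) + et(44) → 83
ka(49) + de(58) → 107
th(74) + 83 → 157
107 + 157 → 264
et sits 3 levels below the root, so its codeword is 3 bits.

3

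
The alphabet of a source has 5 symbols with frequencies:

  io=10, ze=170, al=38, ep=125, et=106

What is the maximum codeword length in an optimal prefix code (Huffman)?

Merge the two lowest-weight nodes at each step:
combine io(10), al(38) → 48
combine 48, et(106) → 154
combine ep(125), 154 → 279
combine ze(170), 279 → 449
Maximum depth reached is 4.

4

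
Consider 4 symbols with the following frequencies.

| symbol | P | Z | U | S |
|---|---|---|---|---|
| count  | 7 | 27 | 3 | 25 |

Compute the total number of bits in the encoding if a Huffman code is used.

Greedily combine the two least-frequent nodes:
merge U(3) and P(7): 10
merge 10 and S(25): 35
merge Z(27) and 35: 62
Total encoded bits = sum of merged weights = 10 + 35 + 62 = 107.

107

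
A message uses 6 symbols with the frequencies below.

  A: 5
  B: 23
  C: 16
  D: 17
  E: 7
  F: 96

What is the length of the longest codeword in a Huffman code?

4

Merge the two lowest-weight nodes at each step:
merge A(5) and E(7): 12
merge 12 and C(16): 28
merge D(17) and B(23): 40
merge 28 and 40: 68
merge 68 and F(96): 164
The rarest symbols sit at the bottom; the longest codeword is 4 bits.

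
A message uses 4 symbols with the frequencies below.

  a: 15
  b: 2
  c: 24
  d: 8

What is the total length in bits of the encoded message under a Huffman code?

Greedily combine the two least-frequent nodes:
combine b(2), d(8) → 10
combine 10, a(15) → 25
combine c(24), 25 → 49
Total encoded bits = sum of merged weights = 10 + 25 + 49 = 84.

84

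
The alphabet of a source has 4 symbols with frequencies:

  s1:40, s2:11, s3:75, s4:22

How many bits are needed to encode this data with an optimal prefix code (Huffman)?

Greedily combine the two least-frequent nodes:
combine s2(11), s4(22) → 33
combine 33, s1(40) → 73
combine 73, s3(75) → 148
The encoded length is the sum of every internal node's weight: 33 + 73 + 148 = 254 bits.

254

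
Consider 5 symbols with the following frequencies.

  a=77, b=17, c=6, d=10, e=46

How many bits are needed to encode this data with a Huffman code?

284

Merge the two smallest weights repeatedly:
c(6) + d(10) → 16
16 + b(17) → 33
33 + e(46) → 79
a(77) + 79 → 156
Each symbol's bit-cost is frequency × depth; summing gives 284 bits (equivalently 16 + 33 + 79 + 156).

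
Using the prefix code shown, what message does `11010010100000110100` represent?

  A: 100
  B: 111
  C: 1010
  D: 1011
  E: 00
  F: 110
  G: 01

Read left to right; each codeword is recognised as soon as it completes (prefix code):
  110→F | 100→A | 1010→C | 00→E | 00→E | 110→F | 100→A
Decoded message: FACEEFA

FACEEFA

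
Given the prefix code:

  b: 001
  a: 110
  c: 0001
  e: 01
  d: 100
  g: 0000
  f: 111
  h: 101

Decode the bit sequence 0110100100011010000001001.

Read left to right; each codeword is recognised as soon as it completes (prefix code):
  01→e | 101→h | 001→b | 0001→c | 101→h | 0000→g | 001→b | 001→b
Decoded message: ehbchgbb

ehbchgbb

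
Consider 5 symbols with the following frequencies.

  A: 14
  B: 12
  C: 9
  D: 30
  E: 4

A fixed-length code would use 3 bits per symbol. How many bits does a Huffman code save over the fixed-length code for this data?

61

Fixed-length: 3 bits × 69 symbols = 207 bits.
Huffman merges:
merge E(4) and C(9): 13
merge B(12) and 13: 25
merge A(14) and 25: 39
merge D(30) and 39: 69
Huffman total = 13 + 25 + 39 + 69 = 146 bits.
Saving = 207 − 146 = 61 bits.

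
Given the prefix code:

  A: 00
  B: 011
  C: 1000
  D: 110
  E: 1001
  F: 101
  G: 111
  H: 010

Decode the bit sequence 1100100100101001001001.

DHHHEAE

Read left to right; each codeword is recognised as soon as it completes (prefix code):
  110→D | 010→H | 010→H | 010→H | 1001→E | 00→A | 1001→E
Decoded message: DHHHEAE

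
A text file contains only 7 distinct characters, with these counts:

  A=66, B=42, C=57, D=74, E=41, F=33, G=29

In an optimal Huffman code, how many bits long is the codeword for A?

Build the tree from the bottom:
combine G(29), F(33) → 62
combine E(41), B(42) → 83
combine C(57), 62 → 119
combine A(66), D(74) → 140
combine 83, 119 → 202
combine 140, 202 → 342
The subtree containing A is merged 2 times, so code length = 2.

2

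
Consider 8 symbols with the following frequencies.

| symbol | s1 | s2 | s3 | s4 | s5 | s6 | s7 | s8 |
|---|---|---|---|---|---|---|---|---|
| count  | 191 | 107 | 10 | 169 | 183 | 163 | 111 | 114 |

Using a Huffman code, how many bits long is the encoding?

Merge the two smallest weights repeatedly:
merge s3(10) and s2(107): 117
merge s7(111) and s8(114): 225
merge 117 and s6(163): 280
merge s4(169) and s5(183): 352
merge s1(191) and 225: 416
merge 280 and 352: 632
merge 416 and 632: 1048
Each symbol's bit-cost is frequency × depth; summing gives 3070 bits (equivalently 117 + 225 + 280 + 352 + 416 + 632 + 1048).

3070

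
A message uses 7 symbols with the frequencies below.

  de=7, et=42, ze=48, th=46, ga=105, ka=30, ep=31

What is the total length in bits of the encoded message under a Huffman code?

Build the Huffman tree bottom-up:
merge de(7) and ka(30): 37
merge ep(31) and 37: 68
merge et(42) and th(46): 88
merge ze(48) and 68: 116
merge 88 and ga(105): 193
merge 116 and 193: 309
Total encoded bits = sum of merged weights = 37 + 68 + 88 + 116 + 193 + 309 = 811.

811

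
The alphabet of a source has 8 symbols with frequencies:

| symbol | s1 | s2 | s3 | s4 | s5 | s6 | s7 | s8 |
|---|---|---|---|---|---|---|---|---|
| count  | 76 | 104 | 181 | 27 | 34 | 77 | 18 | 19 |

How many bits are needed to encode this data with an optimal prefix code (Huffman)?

1421

Greedily combine the two least-frequent nodes:
combine s7(18), s8(19) → 37
combine s4(27), s5(34) → 61
combine 37, 61 → 98
combine s1(76), s6(77) → 153
combine 98, s2(104) → 202
combine 153, s3(181) → 334
combine 202, 334 → 536
Total encoded bits = sum of merged weights = 37 + 61 + 98 + 153 + 202 + 334 + 536 = 1421.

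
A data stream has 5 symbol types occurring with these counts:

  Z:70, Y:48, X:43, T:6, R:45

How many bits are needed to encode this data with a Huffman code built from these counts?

Build the Huffman tree bottom-up:
combine T(6), X(43) → 49
combine R(45), Y(48) → 93
combine 49, Z(70) → 119
combine 93, 119 → 212
Each symbol's bit-cost is frequency × depth; summing gives 473 bits (equivalently 49 + 93 + 119 + 212).

473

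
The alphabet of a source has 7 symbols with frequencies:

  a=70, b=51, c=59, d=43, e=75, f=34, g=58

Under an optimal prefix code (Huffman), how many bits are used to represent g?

Build the tree from the bottom:
f(34) + d(43) → 77
b(51) + g(58) → 109
c(59) + a(70) → 129
e(75) + 77 → 152
109 + 129 → 238
152 + 238 → 390
The subtree containing g is merged 3 times, so code length = 3.

3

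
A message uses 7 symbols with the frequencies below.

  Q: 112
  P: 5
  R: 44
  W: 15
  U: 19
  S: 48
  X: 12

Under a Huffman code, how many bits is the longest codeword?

5

Merge the two lowest-weight nodes at each step:
P(5) + X(12) → 17
W(15) + 17 → 32
U(19) + 32 → 51
R(44) + S(48) → 92
51 + 92 → 143
Q(112) + 143 → 255
The rarest symbols sit at the bottom; the longest codeword is 5 bits.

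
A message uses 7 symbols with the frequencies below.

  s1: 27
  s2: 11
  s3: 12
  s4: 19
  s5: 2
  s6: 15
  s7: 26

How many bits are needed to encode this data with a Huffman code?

Greedily combine the two least-frequent nodes:
s5(2) + s2(11) → 13
s3(12) + 13 → 25
s6(15) + s4(19) → 34
25 + s7(26) → 51
s1(27) + 34 → 61
51 + 61 → 112
The encoded length is the sum of every internal node's weight: 13 + 25 + 34 + 51 + 61 + 112 = 296 bits.

296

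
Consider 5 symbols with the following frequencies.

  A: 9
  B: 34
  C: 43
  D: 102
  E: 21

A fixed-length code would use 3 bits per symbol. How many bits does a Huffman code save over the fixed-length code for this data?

Fixed-length: 3 bits × 209 symbols = 627 bits.
Huffman merges:
combine A(9), E(21) → 30
combine 30, B(34) → 64
combine C(43), 64 → 107
combine D(102), 107 → 209
Huffman total = 30 + 64 + 107 + 209 = 410 bits.
Saving = 627 − 410 = 217 bits.

217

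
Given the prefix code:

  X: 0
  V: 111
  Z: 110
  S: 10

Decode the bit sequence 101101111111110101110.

Read left to right; each codeword is recognised as soon as it completes (prefix code):
  10→S | 110→Z | 111→V | 111→V | 111→V | 0→X | 10→S | 111→V | 0→X
Decoded message: SZVVVXSVX

SZVVVXSVX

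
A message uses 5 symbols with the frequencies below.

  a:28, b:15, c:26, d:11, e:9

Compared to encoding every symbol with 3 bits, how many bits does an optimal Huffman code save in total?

69

Fixed-length: 3 bits × 89 symbols = 267 bits.
Huffman merges:
e(9) + d(11) → 20
b(15) + 20 → 35
c(26) + a(28) → 54
35 + 54 → 89
Huffman total = 20 + 35 + 54 + 89 = 198 bits.
Saving = 267 − 198 = 69 bits.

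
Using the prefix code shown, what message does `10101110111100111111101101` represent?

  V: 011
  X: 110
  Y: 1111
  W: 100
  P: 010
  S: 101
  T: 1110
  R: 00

Read left to right; each codeword is recognised as soon as it completes (prefix code):
  101→S | 011→V | 101→S | 1110→T | 011→V | 1111→Y | 101→S | 101→S
Decoded message: SVSTVYSS

SVSTVYSS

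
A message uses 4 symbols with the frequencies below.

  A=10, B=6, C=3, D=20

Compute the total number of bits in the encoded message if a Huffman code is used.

Build the Huffman tree bottom-up:
combine C(3), B(6) → 9
combine 9, A(10) → 19
combine 19, D(20) → 39
Each symbol's bit-cost is frequency × depth; summing gives 67 bits (equivalently 9 + 19 + 39).

67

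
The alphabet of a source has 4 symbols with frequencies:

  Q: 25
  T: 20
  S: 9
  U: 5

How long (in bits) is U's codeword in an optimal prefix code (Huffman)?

Build the tree from the bottom:
U(5) + S(9) → 14
14 + T(20) → 34
Q(25) + 34 → 59
U's leaf is at depth 3, giving a 3-bit codeword.

3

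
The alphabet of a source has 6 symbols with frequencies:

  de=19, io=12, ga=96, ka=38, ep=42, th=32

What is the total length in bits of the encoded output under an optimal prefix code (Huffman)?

556

Greedily combine the two least-frequent nodes:
io(12) + de(19) → 31
31 + th(32) → 63
ka(38) + ep(42) → 80
63 + 80 → 143
ga(96) + 143 → 239
Each symbol's bit-cost is frequency × depth; summing gives 556 bits (equivalently 31 + 63 + 80 + 143 + 239).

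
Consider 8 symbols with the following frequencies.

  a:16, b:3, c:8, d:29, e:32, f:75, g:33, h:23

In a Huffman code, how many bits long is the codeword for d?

Repeatedly merge the two smallest:
combine b(3), c(8) → 11
combine 11, a(16) → 27
combine h(23), 27 → 50
combine d(29), e(32) → 61
combine g(33), 50 → 83
combine 61, f(75) → 136
combine 83, 136 → 219
The subtree containing d is merged 3 times, so code length = 3.

3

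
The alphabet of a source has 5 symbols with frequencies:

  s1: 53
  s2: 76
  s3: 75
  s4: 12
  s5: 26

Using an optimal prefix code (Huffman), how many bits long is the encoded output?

Build the Huffman tree bottom-up:
combine s4(12), s5(26) → 38
combine 38, s1(53) → 91
combine s3(75), s2(76) → 151
combine 91, 151 → 242
Total encoded bits = sum of merged weights = 38 + 91 + 151 + 242 = 522.

522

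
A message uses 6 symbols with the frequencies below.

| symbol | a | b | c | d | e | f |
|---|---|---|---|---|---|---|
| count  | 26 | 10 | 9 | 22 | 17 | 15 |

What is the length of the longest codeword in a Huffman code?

Merge the two lowest-weight nodes at each step:
combine c(9), b(10) → 19
combine f(15), e(17) → 32
combine 19, d(22) → 41
combine a(26), 32 → 58
combine 41, 58 → 99
The first pair merged (c, b) ends up deepest, at depth 3.

3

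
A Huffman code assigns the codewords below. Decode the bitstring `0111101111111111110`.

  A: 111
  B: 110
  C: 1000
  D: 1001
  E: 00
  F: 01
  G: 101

Read left to right; each codeword is recognised as soon as it completes (prefix code):
  01→F | 111→A | 01→F | 111→A | 111→A | 111→A | 110→B
Decoded message: FAFAAAB

FAFAAAB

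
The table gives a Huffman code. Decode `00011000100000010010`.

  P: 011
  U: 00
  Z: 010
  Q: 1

Read left to right; each codeword is recognised as soon as it completes (prefix code):
  00→U | 011→P | 00→U | 010→Z | 00→U | 00→U | 010→Z | 010→Z
Decoded message: UPUZUUZZ

UPUZUUZZ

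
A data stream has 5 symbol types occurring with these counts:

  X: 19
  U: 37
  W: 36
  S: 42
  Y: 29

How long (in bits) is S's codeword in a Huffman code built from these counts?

Huffman merges, smallest pair first:
X(19) + Y(29) → 48
W(36) + U(37) → 73
S(42) + 48 → 90
73 + 90 → 163
S's leaf is at depth 2, giving a 2-bit codeword.

2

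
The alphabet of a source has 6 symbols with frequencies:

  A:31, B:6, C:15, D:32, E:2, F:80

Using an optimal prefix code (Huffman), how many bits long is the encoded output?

Merge the two smallest weights repeatedly:
combine E(2), B(6) → 8
combine 8, C(15) → 23
combine 23, A(31) → 54
combine D(32), 54 → 86
combine F(80), 86 → 166
Total encoded bits = sum of merged weights = 8 + 23 + 54 + 86 + 166 = 337.

337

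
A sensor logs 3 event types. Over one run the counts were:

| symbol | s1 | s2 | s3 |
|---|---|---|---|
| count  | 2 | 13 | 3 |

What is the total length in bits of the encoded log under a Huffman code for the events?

23

Greedily combine the two least-frequent nodes:
combine s1(2), s3(3) → 5
combine 5, s2(13) → 18
Total encoded bits = sum of merged weights = 5 + 18 = 23.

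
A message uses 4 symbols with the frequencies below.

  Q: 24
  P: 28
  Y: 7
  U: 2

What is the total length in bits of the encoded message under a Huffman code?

Build the Huffman tree bottom-up:
U(2) + Y(7) → 9
9 + Q(24) → 33
P(28) + 33 → 61
Total encoded bits = sum of merged weights = 9 + 33 + 61 = 103.

103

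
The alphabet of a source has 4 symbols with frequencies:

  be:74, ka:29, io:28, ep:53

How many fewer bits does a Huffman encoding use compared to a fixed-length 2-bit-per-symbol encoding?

Fixed-length: 2 bits × 184 symbols = 368 bits.
Huffman merges:
merge io(28) and ka(29): 57
merge ep(53) and 57: 110
merge be(74) and 110: 184
Huffman total = 57 + 110 + 184 = 351 bits.
Saving = 368 − 351 = 17 bits.

17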